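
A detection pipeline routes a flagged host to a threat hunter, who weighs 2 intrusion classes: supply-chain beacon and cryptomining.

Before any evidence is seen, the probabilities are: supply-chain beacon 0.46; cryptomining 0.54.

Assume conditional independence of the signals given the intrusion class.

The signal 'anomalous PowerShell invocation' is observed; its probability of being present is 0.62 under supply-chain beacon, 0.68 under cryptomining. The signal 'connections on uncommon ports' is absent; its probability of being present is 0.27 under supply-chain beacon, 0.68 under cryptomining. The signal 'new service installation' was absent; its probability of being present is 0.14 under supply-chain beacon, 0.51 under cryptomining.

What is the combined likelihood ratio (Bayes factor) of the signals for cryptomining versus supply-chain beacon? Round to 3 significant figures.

Take the product of per-signal likelihoods under each hypothesis (using 1 − P(present | H) for each absent signal), then divide.
  cryptomining: 0.68 × (1 − 0.68) × (1 − 0.51) = 0.10662
  supply-chain beacon: 0.62 × (1 − 0.27) × (1 − 0.14) = 0.38924
Bayes factor = 0.10662 / 0.38924 ≈ 0.274

0.274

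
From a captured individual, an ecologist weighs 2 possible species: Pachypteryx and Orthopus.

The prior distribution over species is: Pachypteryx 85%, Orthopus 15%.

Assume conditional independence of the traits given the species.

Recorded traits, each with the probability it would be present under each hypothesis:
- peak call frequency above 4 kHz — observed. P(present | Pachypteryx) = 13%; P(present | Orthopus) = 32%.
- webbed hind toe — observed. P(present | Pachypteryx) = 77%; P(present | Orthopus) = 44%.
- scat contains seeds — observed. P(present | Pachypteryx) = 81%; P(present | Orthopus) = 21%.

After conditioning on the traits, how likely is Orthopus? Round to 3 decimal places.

0.060

By Bayes' rule with conditional independence, the unnormalized weight for each hypothesis is prior × ∏ likelihoods:
  Pachypteryx: 0.85 × 0.13 × 0.77 × 0.81 = 0.068919
  Orthopus: 0.15 × 0.32 × 0.44 × 0.21 = 0.0044352
Marginal likelihood of the evidence = 0.073354.
P(Orthopus | evidence) = 0.0044352 / 0.073354 ≈ 0.060.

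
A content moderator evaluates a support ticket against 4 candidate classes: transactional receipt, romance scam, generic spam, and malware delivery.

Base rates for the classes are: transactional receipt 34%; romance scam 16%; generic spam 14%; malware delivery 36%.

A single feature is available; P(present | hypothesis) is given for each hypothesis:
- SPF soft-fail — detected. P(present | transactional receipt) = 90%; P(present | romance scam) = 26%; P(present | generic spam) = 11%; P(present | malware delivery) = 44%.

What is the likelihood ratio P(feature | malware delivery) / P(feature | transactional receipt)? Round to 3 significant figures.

0.489

The Bayes factor is the ratio of the two likelihoods.
  malware delivery: 0.44
  transactional receipt: 0.9
Bayes factor = 0.44 / 0.9 ≈ 0.489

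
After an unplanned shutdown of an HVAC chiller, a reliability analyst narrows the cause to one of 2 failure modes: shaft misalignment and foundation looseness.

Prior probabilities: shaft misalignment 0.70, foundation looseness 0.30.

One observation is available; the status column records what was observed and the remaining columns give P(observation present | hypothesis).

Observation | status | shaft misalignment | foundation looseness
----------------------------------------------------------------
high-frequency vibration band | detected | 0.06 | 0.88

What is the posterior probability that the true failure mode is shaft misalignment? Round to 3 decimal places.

0.137

By Bayes' rule, the unnormalized weight for each hypothesis is prior × likelihood:
  shaft misalignment: 0.70 × 0.06 = 0.042
  foundation looseness: 0.30 × 0.88 = 0.264
Normalizing constant Z = 0.042 + 0.264 = 0.306.
P(shaft misalignment | evidence) = 0.042 / 0.306 ≈ 0.137.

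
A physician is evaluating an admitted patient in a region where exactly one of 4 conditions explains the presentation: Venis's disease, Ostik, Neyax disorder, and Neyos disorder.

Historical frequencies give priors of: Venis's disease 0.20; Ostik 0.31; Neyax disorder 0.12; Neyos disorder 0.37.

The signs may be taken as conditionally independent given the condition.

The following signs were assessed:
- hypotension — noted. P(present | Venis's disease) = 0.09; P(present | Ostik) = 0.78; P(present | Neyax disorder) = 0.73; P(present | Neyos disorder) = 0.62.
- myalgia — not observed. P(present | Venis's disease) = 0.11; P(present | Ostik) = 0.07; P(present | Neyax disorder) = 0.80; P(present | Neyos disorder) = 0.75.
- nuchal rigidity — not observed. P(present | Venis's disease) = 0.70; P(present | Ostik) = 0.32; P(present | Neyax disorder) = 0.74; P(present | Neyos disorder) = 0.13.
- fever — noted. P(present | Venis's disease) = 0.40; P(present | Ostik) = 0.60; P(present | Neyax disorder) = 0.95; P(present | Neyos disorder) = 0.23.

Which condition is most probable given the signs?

Ostik

For each hypothesis, the unnormalized posterior weight is prior × product of the sign likelihoods (using 1 − P(present | H) for each absent sign):
  Venis's disease: 0.20 × 0.09 × (1 − 0.11) × (1 − 0.70) × 0.40 = 0.0019224
  Ostik: 0.31 × 0.78 × (1 − 0.07) × (1 − 0.32) × 0.60 = 0.091749
  Neyax disorder: 0.12 × 0.73 × (1 − 0.80) × (1 − 0.74) × 0.95 = 0.0043274
  Neyos disorder: 0.37 × 0.62 × (1 − 0.75) × (1 − 0.13) × 0.23 = 0.011476
Marginal likelihood of the evidence = 0.10947.
P(Venis's disease | evidence) ≈ 0.0019224 / 0.10947 ≈ 0.018
P(Ostik | evidence) ≈ 0.091749 / 0.10947 ≈ 0.838
P(Neyax disorder | evidence) ≈ 0.0043274 / 0.10947 ≈ 0.040
P(Neyos disorder | evidence) ≈ 0.011476 / 0.10947 ≈ 0.105
The largest is 0.838, so Ostik is most probable.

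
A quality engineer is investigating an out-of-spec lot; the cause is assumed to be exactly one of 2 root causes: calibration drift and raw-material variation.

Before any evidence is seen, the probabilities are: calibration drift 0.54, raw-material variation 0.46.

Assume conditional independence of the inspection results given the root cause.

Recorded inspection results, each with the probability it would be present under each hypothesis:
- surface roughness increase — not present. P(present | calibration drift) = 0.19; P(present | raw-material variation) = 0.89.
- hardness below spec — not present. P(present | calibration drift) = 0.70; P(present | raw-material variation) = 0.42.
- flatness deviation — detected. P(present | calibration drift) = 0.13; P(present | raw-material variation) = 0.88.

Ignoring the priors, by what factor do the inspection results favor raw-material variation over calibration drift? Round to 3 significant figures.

1.78

Joint likelihood of the inspection result pattern under each hypothesis (using 1 − P(present | H) for each absent inspection result):
  raw-material variation: (1 − 0.89) × (1 − 0.42) × 0.88 = 0.056144
  calibration drift: (1 − 0.19) × (1 − 0.70) × 0.13 = 0.03159
Bayes factor = 0.056144 / 0.03159 ≈ 1.78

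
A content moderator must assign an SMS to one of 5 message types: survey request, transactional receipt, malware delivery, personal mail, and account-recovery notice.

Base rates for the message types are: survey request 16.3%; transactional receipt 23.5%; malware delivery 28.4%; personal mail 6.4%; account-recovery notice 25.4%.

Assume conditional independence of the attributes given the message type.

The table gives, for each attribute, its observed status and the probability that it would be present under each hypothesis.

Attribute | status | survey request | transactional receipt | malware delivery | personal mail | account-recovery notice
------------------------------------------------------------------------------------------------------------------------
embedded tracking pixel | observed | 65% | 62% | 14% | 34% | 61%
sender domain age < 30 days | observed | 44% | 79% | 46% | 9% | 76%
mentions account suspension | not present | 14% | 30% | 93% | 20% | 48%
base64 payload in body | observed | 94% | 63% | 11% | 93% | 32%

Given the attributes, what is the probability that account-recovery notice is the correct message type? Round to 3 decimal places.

0.179

By Bayes' rule with conditional independence, the unnormalized weight for each hypothesis is prior × ∏ likelihoods (using 1 − P(present | H) for each absent attribute):
  survey request: 0.163 × 0.65 × 0.44 × (1 − 0.14) × 0.94 = 0.037686
  transactional receipt: 0.235 × 0.62 × 0.79 × (1 − 0.30) × 0.63 = 0.05076
  malware delivery: 0.284 × 0.14 × 0.46 × (1 − 0.93) × 0.11 = 0.00014083
  personal mail: 0.064 × 0.34 × 0.09 × (1 − 0.20) × 0.93 = 0.001457
  account-recovery notice: 0.254 × 0.61 × 0.76 × (1 − 0.48) × 0.32 = 0.019594
Marginal likelihood of the evidence = 0.10964.
P(account-recovery notice | evidence) = 0.019594 / 0.10964 ≈ 0.179.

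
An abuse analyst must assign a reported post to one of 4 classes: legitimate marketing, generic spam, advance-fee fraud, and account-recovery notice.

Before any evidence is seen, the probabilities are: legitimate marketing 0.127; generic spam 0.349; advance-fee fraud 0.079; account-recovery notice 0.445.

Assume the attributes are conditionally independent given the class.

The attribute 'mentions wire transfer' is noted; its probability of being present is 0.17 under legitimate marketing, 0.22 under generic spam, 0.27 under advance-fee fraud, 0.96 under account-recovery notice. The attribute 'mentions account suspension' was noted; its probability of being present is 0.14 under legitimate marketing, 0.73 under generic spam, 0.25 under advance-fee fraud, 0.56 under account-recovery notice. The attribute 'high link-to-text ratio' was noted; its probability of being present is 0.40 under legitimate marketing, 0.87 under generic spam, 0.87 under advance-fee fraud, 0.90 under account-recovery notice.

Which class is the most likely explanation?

account-recovery notice

By Bayes' rule with conditional independence, the unnormalized weight for each hypothesis is prior × ∏ likelihoods:
  legitimate marketing: 0.127 × 0.17 × 0.14 × 0.40 = 0.001209
  generic spam: 0.349 × 0.22 × 0.73 × 0.87 = 0.048763
  advance-fee fraud: 0.079 × 0.27 × 0.25 × 0.87 = 0.0046393
  account-recovery notice: 0.445 × 0.96 × 0.56 × 0.90 = 0.21531
The unnormalized weights sum to 0.26992.
P(legitimate marketing | evidence) ≈ 0.001209 / 0.26992 ≈ 0.004
P(generic spam | evidence) ≈ 0.048763 / 0.26992 ≈ 0.181
P(advance-fee fraud | evidence) ≈ 0.0046393 / 0.26992 ≈ 0.017
P(account-recovery notice | evidence) ≈ 0.21531 / 0.26992 ≈ 0.798
The largest is 0.798, so account-recovery notice is most probable.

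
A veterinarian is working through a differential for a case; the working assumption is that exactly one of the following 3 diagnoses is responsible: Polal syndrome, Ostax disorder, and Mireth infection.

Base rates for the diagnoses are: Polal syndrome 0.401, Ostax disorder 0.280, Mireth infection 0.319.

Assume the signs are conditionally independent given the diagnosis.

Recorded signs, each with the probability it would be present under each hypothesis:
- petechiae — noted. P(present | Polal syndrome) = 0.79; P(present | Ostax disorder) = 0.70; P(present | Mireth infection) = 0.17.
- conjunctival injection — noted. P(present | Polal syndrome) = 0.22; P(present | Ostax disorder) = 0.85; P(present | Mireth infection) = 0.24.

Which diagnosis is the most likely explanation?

Ostax disorder

For each hypothesis, the unnormalized posterior weight is prior × product of the sign likelihoods:
  Polal syndrome: 0.401 × 0.79 × 0.22 = 0.069694
  Ostax disorder: 0.280 × 0.70 × 0.85 = 0.1666
  Mireth infection: 0.319 × 0.17 × 0.24 = 0.013015
Normalizing constant Z = 0.069694 + 0.1666 + 0.013015 = 0.24931.
P(Polal syndrome | evidence) ≈ 0.069694 / 0.24931 ≈ 0.280
P(Ostax disorder | evidence) ≈ 0.1666 / 0.24931 ≈ 0.668
P(Mireth infection | evidence) ≈ 0.013015 / 0.24931 ≈ 0.052
The largest is 0.668, so Ostax disorder is most probable.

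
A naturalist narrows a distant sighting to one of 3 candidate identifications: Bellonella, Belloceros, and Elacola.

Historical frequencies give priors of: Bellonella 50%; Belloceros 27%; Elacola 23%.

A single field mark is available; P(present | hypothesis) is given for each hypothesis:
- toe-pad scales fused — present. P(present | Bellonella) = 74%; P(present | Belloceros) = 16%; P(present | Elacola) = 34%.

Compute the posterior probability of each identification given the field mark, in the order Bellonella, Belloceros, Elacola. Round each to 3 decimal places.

For each hypothesis, the unnormalized posterior weight is prior × likelihood:
  Bellonella: 0.50 × 0.74 = 0.37
  Belloceros: 0.27 × 0.16 = 0.0432
  Elacola: 0.23 × 0.34 = 0.0782
The unnormalized weights sum to 0.4914.
P(Bellonella | evidence) = 0.37 / 0.4914 ≈ 0.753
P(Belloceros | evidence) = 0.0432 / 0.4914 ≈ 0.088
P(Elacola | evidence) = 0.0782 / 0.4914 ≈ 0.159

0.753, 0.088, 0.159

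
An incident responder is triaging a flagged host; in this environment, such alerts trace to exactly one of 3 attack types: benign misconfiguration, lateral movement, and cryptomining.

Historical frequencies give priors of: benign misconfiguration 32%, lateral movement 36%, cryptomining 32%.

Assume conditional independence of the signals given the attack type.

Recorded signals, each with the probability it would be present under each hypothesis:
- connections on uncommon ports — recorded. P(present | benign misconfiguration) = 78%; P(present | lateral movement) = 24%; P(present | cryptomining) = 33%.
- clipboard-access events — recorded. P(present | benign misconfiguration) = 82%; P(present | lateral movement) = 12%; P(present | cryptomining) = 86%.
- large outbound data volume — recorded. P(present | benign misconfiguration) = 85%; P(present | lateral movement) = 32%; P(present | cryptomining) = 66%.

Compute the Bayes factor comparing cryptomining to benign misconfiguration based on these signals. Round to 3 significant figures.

0.345

The Bayes factor is the ratio of the joint likelihoods of the signal pattern under the two hypotheses.
  cryptomining: 0.33 × 0.86 × 0.66 = 0.18731
  benign misconfiguration: 0.78 × 0.82 × 0.85 = 0.54366
Bayes factor = 0.18731 / 0.54366 ≈ 0.345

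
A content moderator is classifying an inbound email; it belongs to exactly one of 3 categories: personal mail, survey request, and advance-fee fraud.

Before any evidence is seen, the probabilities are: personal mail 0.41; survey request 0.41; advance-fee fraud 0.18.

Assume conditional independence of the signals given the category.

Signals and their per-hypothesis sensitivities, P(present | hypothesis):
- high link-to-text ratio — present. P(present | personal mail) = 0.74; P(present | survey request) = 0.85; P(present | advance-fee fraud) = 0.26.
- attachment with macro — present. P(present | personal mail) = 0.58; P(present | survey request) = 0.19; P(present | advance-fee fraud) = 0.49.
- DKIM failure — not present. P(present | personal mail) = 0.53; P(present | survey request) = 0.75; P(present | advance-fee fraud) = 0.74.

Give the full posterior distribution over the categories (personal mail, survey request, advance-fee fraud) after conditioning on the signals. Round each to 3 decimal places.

0.786, 0.157, 0.057

For each hypothesis, the unnormalized posterior weight is prior × product of the signal likelihoods (using 1 − P(present | H) for each absent signal):
  personal mail: 0.41 × 0.74 × 0.58 × (1 − 0.53) = 0.082707
  survey request: 0.41 × 0.85 × 0.19 × (1 − 0.75) = 0.016554
  advance-fee fraud: 0.18 × 0.26 × 0.49 × (1 − 0.74) = 0.0059623
Normalizing constant Z = 0.082707 + 0.016554 + 0.0059623 = 0.10522.
P(personal mail | evidence) = 0.082707 / 0.10522 ≈ 0.786
P(survey request | evidence) = 0.016554 / 0.10522 ≈ 0.157
P(advance-fee fraud | evidence) = 0.0059623 / 0.10522 ≈ 0.057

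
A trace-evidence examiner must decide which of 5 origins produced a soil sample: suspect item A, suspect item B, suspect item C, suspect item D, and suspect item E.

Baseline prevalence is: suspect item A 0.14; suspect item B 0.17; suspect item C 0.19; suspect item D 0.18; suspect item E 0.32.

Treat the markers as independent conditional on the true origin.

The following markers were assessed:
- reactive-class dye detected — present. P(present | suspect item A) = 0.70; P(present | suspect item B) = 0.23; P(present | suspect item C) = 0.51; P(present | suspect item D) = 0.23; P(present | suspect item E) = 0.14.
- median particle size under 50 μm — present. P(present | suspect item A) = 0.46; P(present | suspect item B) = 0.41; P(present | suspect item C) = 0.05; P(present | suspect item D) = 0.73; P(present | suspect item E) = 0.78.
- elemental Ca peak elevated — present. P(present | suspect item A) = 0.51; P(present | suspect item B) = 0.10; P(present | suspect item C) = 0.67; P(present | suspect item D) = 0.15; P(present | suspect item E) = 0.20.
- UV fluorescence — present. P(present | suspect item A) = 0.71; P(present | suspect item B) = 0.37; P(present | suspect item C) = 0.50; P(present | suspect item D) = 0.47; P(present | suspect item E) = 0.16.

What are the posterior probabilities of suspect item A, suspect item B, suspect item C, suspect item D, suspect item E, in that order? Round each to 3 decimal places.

0.749, 0.027, 0.074, 0.098, 0.051

Multiply each prior by the joint likelihood of the marker pattern:
  suspect item A: 0.14 × 0.70 × 0.46 × 0.51 × 0.71 = 0.016323
  suspect item B: 0.17 × 0.23 × 0.41 × 0.10 × 0.37 = 0.00059315
  suspect item C: 0.19 × 0.51 × 0.05 × 0.67 × 0.50 = 0.0016231
  suspect item D: 0.18 × 0.23 × 0.73 × 0.15 × 0.47 = 0.0021307
  suspect item E: 0.32 × 0.14 × 0.78 × 0.20 × 0.16 = 0.0011182
Normalizing constant Z = 0.016323 + 0.00059315 + 0.0016231 + 0.0021307 + 0.0011182 = 0.021789.
P(suspect item A | evidence) = 0.016323 / 0.021789 ≈ 0.749
P(suspect item B | evidence) = 0.00059315 / 0.021789 ≈ 0.027
P(suspect item C | evidence) = 0.0016231 / 0.021789 ≈ 0.074
P(suspect item D | evidence) = 0.0021307 / 0.021789 ≈ 0.098
P(suspect item E | evidence) = 0.0011182 / 0.021789 ≈ 0.051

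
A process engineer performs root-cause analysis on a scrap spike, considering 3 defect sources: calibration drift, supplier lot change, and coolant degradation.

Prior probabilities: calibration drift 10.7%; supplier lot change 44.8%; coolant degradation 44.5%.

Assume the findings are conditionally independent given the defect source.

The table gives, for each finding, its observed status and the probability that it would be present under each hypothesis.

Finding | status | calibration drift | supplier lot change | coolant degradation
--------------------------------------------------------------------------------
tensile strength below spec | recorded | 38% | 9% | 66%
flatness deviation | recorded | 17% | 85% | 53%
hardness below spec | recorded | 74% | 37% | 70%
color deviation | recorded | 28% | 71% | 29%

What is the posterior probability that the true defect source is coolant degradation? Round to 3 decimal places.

0.752

By Bayes' rule with conditional independence, the unnormalized weight for each hypothesis is prior × ∏ likelihoods:
  calibration drift: 0.107 × 0.38 × 0.17 × 0.74 × 0.28 = 0.0014322
  supplier lot change: 0.448 × 0.09 × 0.85 × 0.37 × 0.71 = 0.0090033
  coolant degradation: 0.445 × 0.66 × 0.53 × 0.70 × 0.29 = 0.031599
Normalizing constant Z = 0.0014322 + 0.0090033 + 0.031599 = 0.042035.
P(coolant degradation | evidence) = 0.031599 / 0.042035 ≈ 0.752.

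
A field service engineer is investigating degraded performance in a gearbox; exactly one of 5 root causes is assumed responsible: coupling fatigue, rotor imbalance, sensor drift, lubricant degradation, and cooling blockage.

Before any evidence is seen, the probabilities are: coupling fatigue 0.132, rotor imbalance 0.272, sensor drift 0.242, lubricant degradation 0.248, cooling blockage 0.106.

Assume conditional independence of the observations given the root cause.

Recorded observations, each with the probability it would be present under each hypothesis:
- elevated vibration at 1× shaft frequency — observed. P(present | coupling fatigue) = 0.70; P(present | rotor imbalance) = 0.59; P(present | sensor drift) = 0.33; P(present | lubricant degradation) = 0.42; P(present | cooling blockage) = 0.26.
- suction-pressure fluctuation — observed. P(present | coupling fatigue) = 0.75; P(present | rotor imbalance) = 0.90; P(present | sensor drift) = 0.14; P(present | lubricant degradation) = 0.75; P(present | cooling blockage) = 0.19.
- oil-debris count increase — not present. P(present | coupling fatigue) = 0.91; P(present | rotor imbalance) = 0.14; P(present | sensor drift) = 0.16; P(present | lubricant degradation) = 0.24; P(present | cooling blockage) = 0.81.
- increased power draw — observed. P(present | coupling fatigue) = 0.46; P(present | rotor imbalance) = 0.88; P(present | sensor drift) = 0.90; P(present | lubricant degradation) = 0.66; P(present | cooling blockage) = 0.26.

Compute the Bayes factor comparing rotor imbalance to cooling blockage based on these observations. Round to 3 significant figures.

165

The Bayes factor is the ratio of the joint likelihoods of the evidence pattern under the two hypotheses (using 1 − P(present | H) for each absent observation).
  rotor imbalance: 0.59 × 0.90 × (1 − 0.14) × 0.88 = 0.40186
  cooling blockage: 0.26 × 0.19 × (1 − 0.81) × 0.26 = 0.0024404
Bayes factor = 0.40186 / 0.0024404 ≈ 165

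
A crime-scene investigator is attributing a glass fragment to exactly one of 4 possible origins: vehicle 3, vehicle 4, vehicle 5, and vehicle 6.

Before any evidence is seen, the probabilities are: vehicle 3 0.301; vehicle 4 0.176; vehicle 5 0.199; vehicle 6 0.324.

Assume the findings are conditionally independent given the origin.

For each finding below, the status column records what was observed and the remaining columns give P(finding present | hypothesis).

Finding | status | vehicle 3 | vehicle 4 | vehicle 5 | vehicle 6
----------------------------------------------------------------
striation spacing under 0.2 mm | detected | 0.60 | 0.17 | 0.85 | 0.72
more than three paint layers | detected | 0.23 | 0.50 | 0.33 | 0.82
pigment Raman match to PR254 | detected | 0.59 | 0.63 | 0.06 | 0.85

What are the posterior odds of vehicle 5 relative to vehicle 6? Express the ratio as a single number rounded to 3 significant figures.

0.0206

Posterior odds equal prior odds times the likelihood ratio; only the two competing hypotheses matter.
  vehicle 5: 0.199 × 0.85 × 0.33 × 0.06 = 0.0033492
  vehicle 6: 0.324 × 0.72 × 0.82 × 0.85 = 0.1626
Posterior odds = 0.0033492 / 0.1626 ≈ 0.0206.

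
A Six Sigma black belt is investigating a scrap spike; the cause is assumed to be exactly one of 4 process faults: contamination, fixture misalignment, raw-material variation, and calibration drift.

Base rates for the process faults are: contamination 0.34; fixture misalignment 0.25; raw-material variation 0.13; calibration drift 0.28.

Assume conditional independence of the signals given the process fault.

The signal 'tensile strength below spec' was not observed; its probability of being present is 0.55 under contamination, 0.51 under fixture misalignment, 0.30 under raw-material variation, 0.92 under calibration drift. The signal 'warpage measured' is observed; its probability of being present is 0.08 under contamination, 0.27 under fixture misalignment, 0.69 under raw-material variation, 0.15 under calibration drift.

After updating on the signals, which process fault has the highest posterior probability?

Multiply each prior by the joint likelihood of the signal pattern (using 1 − P(present | H) for each absent signal):
  contamination: 0.34 × (1 − 0.55) × 0.08 = 0.01224
  fixture misalignment: 0.25 × (1 − 0.51) × 0.27 = 0.033075
  raw-material variation: 0.13 × (1 − 0.30) × 0.69 = 0.06279
  calibration drift: 0.28 × (1 − 0.92) × 0.15 = 0.00336
Normalizing constant Z = 0.01224 + 0.033075 + 0.06279 + 0.00336 = 0.11146.
P(contamination | evidence) ≈ 0.01224 / 0.11146 ≈ 0.110
P(fixture misalignment | evidence) ≈ 0.033075 / 0.11146 ≈ 0.297
P(raw-material variation | evidence) ≈ 0.06279 / 0.11146 ≈ 0.563
P(calibration drift | evidence) ≈ 0.00336 / 0.11146 ≈ 0.030
The largest is 0.563, so raw-material variation is most probable.

raw-material variation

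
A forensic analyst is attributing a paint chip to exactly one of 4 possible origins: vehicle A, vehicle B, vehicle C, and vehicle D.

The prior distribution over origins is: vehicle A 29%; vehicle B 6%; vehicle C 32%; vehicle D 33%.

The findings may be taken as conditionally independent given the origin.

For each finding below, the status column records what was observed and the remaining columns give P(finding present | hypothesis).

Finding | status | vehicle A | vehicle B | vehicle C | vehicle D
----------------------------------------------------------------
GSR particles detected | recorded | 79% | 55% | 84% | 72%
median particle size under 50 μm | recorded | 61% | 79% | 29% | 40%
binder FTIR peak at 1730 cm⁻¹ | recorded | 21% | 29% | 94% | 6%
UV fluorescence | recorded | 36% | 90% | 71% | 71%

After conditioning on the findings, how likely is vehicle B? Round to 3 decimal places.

Multiply each prior by the joint likelihood of the evidence pattern:
  vehicle A: 0.29 × 0.79 × 0.61 × 0.21 × 0.36 = 0.010565
  vehicle B: 0.06 × 0.55 × 0.79 × 0.29 × 0.90 = 0.0068043
  vehicle C: 0.32 × 0.84 × 0.29 × 0.94 × 0.71 = 0.052025
  vehicle D: 0.33 × 0.72 × 0.40 × 0.06 × 0.71 = 0.0040487
Marginal likelihood of the evidence = 0.073443.
P(vehicle B | evidence) = 0.0068043 / 0.073443 ≈ 0.093.

0.093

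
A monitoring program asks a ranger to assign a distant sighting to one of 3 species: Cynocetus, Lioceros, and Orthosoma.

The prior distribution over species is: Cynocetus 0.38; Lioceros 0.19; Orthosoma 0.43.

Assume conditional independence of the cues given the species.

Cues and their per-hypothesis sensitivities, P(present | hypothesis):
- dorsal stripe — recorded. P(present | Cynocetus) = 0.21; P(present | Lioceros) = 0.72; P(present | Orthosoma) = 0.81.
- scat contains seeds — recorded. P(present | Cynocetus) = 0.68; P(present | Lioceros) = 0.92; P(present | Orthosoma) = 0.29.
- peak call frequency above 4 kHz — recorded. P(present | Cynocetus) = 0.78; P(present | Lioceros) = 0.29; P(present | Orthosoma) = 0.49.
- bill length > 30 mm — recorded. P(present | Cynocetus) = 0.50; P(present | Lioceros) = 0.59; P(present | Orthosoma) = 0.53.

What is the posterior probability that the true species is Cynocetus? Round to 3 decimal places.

By Bayes' rule with conditional independence, the unnormalized weight for each hypothesis is prior × ∏ likelihoods:
  Cynocetus: 0.38 × 0.21 × 0.68 × 0.78 × 0.50 = 0.021163
  Lioceros: 0.19 × 0.72 × 0.92 × 0.29 × 0.59 = 0.021534
  Orthosoma: 0.43 × 0.81 × 0.29 × 0.49 × 0.53 = 0.026232
The unnormalized weights sum to 0.068928.
P(Cynocetus | evidence) = 0.021163 / 0.068928 ≈ 0.307.

0.307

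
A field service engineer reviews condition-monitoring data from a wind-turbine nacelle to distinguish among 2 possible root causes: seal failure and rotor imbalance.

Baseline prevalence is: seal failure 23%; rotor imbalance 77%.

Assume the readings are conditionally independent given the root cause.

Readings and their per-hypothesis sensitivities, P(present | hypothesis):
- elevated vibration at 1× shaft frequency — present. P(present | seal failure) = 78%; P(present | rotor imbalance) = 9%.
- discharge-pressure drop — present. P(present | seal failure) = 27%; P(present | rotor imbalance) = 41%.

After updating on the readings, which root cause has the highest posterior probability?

seal failure

By Bayes' rule with conditional independence, the unnormalized weight for each hypothesis is prior × ∏ likelihoods:
  seal failure: 0.23 × 0.78 × 0.27 = 0.048438
  rotor imbalance: 0.77 × 0.09 × 0.41 = 0.028413
The unnormalized weights sum to 0.076851.
P(seal failure | evidence) ≈ 0.048438 / 0.076851 ≈ 0.630
P(rotor imbalance | evidence) ≈ 0.028413 / 0.076851 ≈ 0.370
The largest is 0.630, so seal failure is most probable.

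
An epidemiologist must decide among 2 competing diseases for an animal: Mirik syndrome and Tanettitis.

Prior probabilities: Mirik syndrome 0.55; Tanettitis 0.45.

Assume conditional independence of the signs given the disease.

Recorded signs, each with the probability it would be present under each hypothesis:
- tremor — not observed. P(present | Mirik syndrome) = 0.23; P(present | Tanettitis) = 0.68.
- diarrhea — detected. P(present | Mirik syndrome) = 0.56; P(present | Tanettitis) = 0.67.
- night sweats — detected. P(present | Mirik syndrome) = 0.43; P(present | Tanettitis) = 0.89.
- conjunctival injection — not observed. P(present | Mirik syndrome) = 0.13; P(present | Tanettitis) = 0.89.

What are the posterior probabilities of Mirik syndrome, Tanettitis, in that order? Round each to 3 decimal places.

0.904, 0.096

For each hypothesis, the unnormalized posterior weight is prior × product of the sign likelihoods (using 1 − P(present | H) for each absent sign):
  Mirik syndrome: 0.55 × (1 − 0.23) × 0.56 × 0.43 × (1 − 0.13) = 0.088722
  Tanettitis: 0.45 × (1 − 0.68) × 0.67 × 0.89 × (1 − 0.89) = 0.0094454
Marginal likelihood of the evidence = 0.098167.
P(Mirik syndrome | evidence) = 0.088722 / 0.098167 ≈ 0.904
P(Tanettitis | evidence) = 0.0094454 / 0.098167 ≈ 0.096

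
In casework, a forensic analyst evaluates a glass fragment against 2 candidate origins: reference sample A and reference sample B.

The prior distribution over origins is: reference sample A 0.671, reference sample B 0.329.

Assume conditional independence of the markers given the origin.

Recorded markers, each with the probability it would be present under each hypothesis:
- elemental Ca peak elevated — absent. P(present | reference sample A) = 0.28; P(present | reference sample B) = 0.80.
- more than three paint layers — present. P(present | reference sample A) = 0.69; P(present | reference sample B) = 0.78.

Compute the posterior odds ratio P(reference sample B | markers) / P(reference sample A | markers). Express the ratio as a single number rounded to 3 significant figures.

0.154

Unnormalized posterior weight (prior times the marker likelihoods) for each of the two hypotheses (using 1 − P(present | H) for each absent marker):
  reference sample B: 0.329 × (1 − 0.80) × 0.78 = 0.051324
  reference sample A: 0.671 × (1 − 0.28) × 0.69 = 0.33335
Odds(reference sample B : reference sample A) = 0.051324 / 0.33335 ≈ 0.154.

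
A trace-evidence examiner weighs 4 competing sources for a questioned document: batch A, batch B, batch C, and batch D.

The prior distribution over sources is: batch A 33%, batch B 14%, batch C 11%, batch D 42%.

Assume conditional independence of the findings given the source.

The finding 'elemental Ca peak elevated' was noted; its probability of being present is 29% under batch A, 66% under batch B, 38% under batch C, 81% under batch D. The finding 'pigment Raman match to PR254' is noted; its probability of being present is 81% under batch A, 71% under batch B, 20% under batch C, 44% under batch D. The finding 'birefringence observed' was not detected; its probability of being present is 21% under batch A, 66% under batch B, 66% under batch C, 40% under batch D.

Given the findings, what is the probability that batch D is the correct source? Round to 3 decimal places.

0.510

For each hypothesis, the unnormalized posterior weight is prior × product of the finding likelihoods (using 1 − P(present | H) for each absent finding):
  batch A: 0.33 × 0.29 × 0.81 × (1 − 0.21) = 0.061238
  batch B: 0.14 × 0.66 × 0.71 × (1 − 0.66) = 0.022305
  batch C: 0.11 × 0.38 × 0.20 × (1 − 0.66) = 0.0028424
  batch D: 0.42 × 0.81 × 0.44 × (1 − 0.40) = 0.089813
Normalizing constant Z = 0.061238 + 0.022305 + 0.0028424 + 0.089813 = 0.1762.
P(batch D | evidence) = 0.089813 / 0.1762 ≈ 0.510.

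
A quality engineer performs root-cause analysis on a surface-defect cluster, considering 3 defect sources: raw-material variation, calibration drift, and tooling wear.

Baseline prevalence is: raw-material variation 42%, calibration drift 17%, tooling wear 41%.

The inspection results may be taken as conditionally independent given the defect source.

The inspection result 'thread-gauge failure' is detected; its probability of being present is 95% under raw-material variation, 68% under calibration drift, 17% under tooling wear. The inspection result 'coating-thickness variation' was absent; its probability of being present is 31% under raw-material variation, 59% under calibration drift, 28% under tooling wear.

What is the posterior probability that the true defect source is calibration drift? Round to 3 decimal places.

0.127

For each hypothesis, the unnormalized posterior weight is prior × product of the inspection result likelihoods (using 1 − P(present | H) for each absent inspection result):
  raw-material variation: 0.42 × 0.95 × (1 − 0.31) = 0.27531
  calibration drift: 0.17 × 0.68 × (1 − 0.59) = 0.047396
  tooling wear: 0.41 × 0.17 × (1 − 0.28) = 0.050184
Marginal likelihood of the evidence = 0.37289.
P(calibration drift | evidence) = 0.047396 / 0.37289 ≈ 0.127.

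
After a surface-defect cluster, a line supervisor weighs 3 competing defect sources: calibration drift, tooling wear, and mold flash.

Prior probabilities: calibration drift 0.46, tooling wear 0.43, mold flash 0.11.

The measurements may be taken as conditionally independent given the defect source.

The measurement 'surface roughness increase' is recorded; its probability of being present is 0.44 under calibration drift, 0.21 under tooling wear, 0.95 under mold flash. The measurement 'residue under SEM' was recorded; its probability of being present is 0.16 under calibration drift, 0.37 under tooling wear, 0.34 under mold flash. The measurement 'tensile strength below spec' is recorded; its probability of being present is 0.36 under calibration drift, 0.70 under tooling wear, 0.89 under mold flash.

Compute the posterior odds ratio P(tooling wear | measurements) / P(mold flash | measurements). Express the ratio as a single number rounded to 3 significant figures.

0.740

The normalizing constant cancels in an odds ratio, so compute prior × likelihood for the two hypotheses only:
  tooling wear: 0.43 × 0.21 × 0.37 × 0.70 = 0.023388
  mold flash: 0.11 × 0.95 × 0.34 × 0.89 = 0.031622
Odds(tooling wear : mold flash) = 0.023388 / 0.031622 ≈ 0.740.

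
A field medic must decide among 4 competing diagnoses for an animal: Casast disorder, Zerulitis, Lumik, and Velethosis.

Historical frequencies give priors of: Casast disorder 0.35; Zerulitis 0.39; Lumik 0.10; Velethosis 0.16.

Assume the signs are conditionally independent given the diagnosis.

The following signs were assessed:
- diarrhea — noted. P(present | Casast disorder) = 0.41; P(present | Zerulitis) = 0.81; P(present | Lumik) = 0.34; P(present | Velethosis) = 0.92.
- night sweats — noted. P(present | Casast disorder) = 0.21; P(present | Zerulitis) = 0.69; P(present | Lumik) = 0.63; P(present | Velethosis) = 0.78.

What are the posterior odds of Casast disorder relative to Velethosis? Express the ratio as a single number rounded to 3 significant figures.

Unnormalized posterior weight (prior times the sign likelihoods) for each of the two hypotheses:
  Casast disorder: 0.35 × 0.41 × 0.21 = 0.030135
  Velethosis: 0.16 × 0.92 × 0.78 = 0.11482
Posterior odds = 0.030135 / 0.11482 ≈ 0.262.

0.262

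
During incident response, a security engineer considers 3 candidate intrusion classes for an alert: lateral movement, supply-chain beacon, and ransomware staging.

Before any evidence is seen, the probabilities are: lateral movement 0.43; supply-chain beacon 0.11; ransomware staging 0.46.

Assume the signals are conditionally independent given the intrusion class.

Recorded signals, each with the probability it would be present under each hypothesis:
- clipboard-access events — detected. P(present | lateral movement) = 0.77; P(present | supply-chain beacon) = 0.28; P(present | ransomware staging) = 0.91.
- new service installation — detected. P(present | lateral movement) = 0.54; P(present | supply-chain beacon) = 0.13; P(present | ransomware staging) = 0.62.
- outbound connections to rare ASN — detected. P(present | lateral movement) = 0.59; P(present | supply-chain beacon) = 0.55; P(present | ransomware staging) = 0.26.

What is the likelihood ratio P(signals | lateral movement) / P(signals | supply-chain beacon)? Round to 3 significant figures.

12.3

The Bayes factor is the ratio of the joint likelihoods of the signal pattern under the two hypotheses.
  lateral movement: 0.77 × 0.54 × 0.59 = 0.24532
  supply-chain beacon: 0.28 × 0.13 × 0.55 = 0.02002
Bayes factor = 0.24532 / 0.02002 ≈ 12.3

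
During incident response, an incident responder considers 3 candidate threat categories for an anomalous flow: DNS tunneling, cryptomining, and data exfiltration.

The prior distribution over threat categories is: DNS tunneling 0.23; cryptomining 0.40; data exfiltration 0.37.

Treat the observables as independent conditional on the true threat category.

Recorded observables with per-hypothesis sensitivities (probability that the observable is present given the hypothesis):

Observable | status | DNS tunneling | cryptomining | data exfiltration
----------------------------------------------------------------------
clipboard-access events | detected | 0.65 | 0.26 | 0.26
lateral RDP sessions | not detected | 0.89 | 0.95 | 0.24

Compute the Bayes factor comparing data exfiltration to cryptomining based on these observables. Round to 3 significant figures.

Joint likelihood of the observable pattern under each hypothesis (using 1 − P(present | H) for each absent observable):
  data exfiltration: 0.26 × (1 − 0.24) = 0.1976
  cryptomining: 0.26 × (1 − 0.95) = 0.013
Bayes factor = 0.1976 / 0.013 ≈ 15.2

15.2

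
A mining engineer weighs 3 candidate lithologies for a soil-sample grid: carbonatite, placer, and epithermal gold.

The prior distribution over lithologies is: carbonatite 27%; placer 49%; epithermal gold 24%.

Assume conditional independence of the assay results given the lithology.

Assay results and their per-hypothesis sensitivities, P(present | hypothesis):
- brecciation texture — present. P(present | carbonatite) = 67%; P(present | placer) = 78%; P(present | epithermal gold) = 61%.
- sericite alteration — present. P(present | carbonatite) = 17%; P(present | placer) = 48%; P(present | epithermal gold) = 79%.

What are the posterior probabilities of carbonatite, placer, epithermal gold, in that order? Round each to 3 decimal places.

0.093, 0.556, 0.351

For each hypothesis, the unnormalized posterior weight is prior × product of the assay result likelihoods:
  carbonatite: 0.27 × 0.67 × 0.17 = 0.030753
  placer: 0.49 × 0.78 × 0.48 = 0.18346
  epithermal gold: 0.24 × 0.61 × 0.79 = 0.11566
The unnormalized weights sum to 0.32987.
P(carbonatite | evidence) = 0.030753 / 0.32987 ≈ 0.093
P(placer | evidence) = 0.18346 / 0.32987 ≈ 0.556
P(epithermal gold | evidence) = 0.11566 / 0.32987 ≈ 0.351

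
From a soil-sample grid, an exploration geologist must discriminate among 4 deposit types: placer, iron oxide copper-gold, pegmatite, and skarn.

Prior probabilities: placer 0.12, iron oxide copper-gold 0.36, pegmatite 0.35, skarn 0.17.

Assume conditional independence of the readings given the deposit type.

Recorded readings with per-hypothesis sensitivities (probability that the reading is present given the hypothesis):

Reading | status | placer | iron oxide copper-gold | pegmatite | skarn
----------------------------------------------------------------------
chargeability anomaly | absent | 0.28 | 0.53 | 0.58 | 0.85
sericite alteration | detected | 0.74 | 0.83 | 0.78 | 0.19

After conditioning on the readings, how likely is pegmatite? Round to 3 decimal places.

0.354

Multiply each prior by the joint likelihood of the reading pattern (using 1 − P(present | H) for each absent reading):
  placer: 0.12 × (1 − 0.28) × 0.74 = 0.063936
  iron oxide copper-gold: 0.36 × (1 − 0.53) × 0.83 = 0.14044
  pegmatite: 0.35 × (1 − 0.58) × 0.78 = 0.11466
  skarn: 0.17 × (1 − 0.85) × 0.19 = 0.004845
The unnormalized weights sum to 0.32388.
P(pegmatite | evidence) = 0.11466 / 0.32388 ≈ 0.354.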